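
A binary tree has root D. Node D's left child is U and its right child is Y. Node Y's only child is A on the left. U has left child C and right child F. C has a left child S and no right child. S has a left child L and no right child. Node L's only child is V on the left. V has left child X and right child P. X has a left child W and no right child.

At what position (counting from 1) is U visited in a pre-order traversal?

2

Pre-order visits the node, then its left subtree, then its right subtree.
Visit D.
At D: go left to U.
  Visit U.
  At U: go left to C.
    Visit C.
    At C: go left to S.
      Visit S.
      At S: go left to L.
        Visit L.
        At L: go left to V.
          Visit V.
          At V: go left to X.
            Visit X.
            At X: go left to W.
              W is a leaf — visit W.
            At X: no right child.
          At V: go right to P.
            P is a leaf — visit P.
        At L: no right child.
      At S: no right child.
    At C: no right child.
  At U: go right to F.
    F is a leaf — visit F.
At D: go right to Y.
  Visit Y.
  At Y: go left to A.
    A is a leaf — visit A.
  At Y: no right child.
Full pre-order sequence: D, U, C, S, L, V, X, W, P, F, Y, A.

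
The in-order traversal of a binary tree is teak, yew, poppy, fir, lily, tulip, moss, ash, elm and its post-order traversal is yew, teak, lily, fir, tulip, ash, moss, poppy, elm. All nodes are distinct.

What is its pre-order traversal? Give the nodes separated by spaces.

The last element of post-order is the root; it splits in-order into left and right subtrees.
Root elm: left subtree has 8 nodes {teak, yew, poppy, fir, lily, tulip, moss, ash}, right has 0 { }.
  Root poppy: left subtree has 2 nodes {teak, yew}, right has 5 {fir, lily, tulip, moss, ash}.
    Root teak: left subtree has 0 nodes { }, right has 1 {yew}.
    Root moss: left subtree has 3 nodes {fir, lily, tulip}, right has 1 {ash}.
      Root tulip: left subtree has 2 nodes {fir, lily}, right has 0 { }.
        Root fir: left subtree has 0 nodes { }, right has 1 {lily}.

elm poppy teak yew moss tulip fir lily ash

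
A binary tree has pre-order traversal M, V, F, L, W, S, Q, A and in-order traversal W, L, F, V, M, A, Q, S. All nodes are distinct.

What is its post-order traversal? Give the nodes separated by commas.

The first element of pre-order is the root; it splits in-order into left and right subtrees.
Root M: left subtree has 4 nodes {W, L, F, V}, right has 3 {A, Q, S}.
  Root V: left subtree has 3 nodes {W, L, F}, right has 0 { }.
    Root F: left subtree has 2 nodes {W, L}, right has 0 { }.
      Root L: left subtree has 1 node {W}, right has 0 { }.
  Root S: left subtree has 2 nodes {A, Q}, right has 0 { }.
    Root Q: left subtree has 1 node {A}, right has 0 { }.

W, L, F, V, A, Q, S, M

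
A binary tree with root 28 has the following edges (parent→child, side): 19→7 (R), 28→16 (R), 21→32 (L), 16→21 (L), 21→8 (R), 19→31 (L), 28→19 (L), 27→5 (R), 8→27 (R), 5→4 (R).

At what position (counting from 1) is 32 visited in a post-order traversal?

4

Post-order visits the left subtree, then the right subtree, then the node.
At 28: go left to 19.
  At 19: go left to 31.
    31 is a leaf — visit 31.
  At 19: go right to 7.
    7 is a leaf — visit 7.
  Visit 19.
At 28: go right to 16.
  At 16: go left to 21.
    At 21: go left to 32.
      32 is a leaf — visit 32.
    At 21: go right to 8.
      At 8: no left child.
      At 8: go right to 27.
        At 27: no left child.
        At 27: go right to 5.
          At 5: no left child.
          At 5: go right to 4.
            4 is a leaf — visit 4.
          Visit 5.
        Visit 27.
      Visit 8.
    Visit 21.
  At 16: no right child.
  Visit 16.
Visit 28.
Full post-order sequence: 31, 7, 19, 32, 4, 5, 27, 8, 21, 16, 28.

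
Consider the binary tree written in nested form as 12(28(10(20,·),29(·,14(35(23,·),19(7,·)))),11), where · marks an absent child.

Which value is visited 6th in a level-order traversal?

Level-order visits nodes level by level from the root, left to right within each level.
Level 0: 12
Level 1: 28, 11
Level 2: 10, 29
Level 3: 20, 14
Level 4: 35, 19
Level 5: 23, 7
Full level-order sequence: 12, 28, 11, 10, 29, 20, 14, 35, 19, 23, 7.

20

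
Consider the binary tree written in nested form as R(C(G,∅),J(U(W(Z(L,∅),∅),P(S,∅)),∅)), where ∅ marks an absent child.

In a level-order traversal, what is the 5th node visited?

U

Level-order visits nodes level by level from the root, left to right within each level.
Level 0: R
Level 1: C, J
Level 2: G, U
Level 3: W, P
Level 4: Z, S
Level 5: L
Full level-order sequence: R, C, J, G, U, W, P, Z, S, L.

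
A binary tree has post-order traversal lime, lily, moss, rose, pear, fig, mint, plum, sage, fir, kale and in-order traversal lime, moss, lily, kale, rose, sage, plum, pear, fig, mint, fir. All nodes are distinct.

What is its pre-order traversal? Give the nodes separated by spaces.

kale moss lime lily fir sage rose plum mint fig pear

The last element of post-order is the root; it splits in-order into left and right subtrees.
Root kale: left subtree has 3 nodes {lime, moss, lily}, right has 7 {rose, sage, plum, pear, fig, mint, fir}.
  Root moss: left subtree has 1 node {lime}, right has 1 {lily}.
  Root fir: left subtree has 6 nodes {rose, sage, plum, pear, fig, mint}, right has 0 { }.
    Root sage: left subtree has 1 node {rose}, right has 4 {plum, pear, fig, mint}.
      Root plum: left subtree has 0 nodes { }, right has 3 {pear, fig, mint}.
        Root mint: left subtree has 2 nodes {pear, fig}, right has 0 { }.
          Root fig: left subtree has 1 node {pear}, right has 0 { }.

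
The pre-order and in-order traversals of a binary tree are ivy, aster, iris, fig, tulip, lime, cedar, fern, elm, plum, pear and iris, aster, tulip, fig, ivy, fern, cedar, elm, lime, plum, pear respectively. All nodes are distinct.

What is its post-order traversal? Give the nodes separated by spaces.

iris tulip fig aster fern elm cedar pear plum lime ivy

The first element of pre-order is the root; it splits in-order into left and right subtrees.
Root ivy: left subtree has 4 nodes {iris, aster, tulip, fig}, right has 6 {fern, cedar, elm, lime, plum, pear}.
  Root aster: left subtree has 1 node {iris}, right has 2 {tulip, fig}.
    Root fig: left subtree has 1 node {tulip}, right has 0 { }.
  Root lime: left subtree has 3 nodes {fern, cedar, elm}, right has 2 {plum, pear}.
    Root cedar: left subtree has 1 node {fern}, right has 1 {elm}.
    Root plum: left subtree has 0 nodes { }, right has 1 {pear}.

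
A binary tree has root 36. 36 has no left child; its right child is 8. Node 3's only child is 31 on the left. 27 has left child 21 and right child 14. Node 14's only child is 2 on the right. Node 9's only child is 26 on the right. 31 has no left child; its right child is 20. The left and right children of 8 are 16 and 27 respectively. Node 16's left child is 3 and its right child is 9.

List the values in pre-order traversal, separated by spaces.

Pre-order visits the node, then its left subtree, then its right subtree.
Visit 36.
At 36: no left child.
At 36: go right to 8.
  Visit 8.
  At 8: go left to 16.
    Visit 16.
    At 16: go left to 3.
      Visit 3.
      At 3: go left to 31.
        Visit 31.
        At 31: no left child.
        At 31: go right to 20.
          20 is a leaf — visit 20.
      At 3: no right child.
    At 16: go right to 9.
      Visit 9.
      At 9: no left child.
      At 9: go right to 26.
        26 is a leaf — visit 26.
  At 8: go right to 27.
    Visit 27.
    At 27: go left to 21.
      21 is a leaf — visit 21.
    At 27: go right to 14.
      Visit 14.
      At 14: no left child.
      At 14: go right to 2.
        2 is a leaf — visit 2.

36 8 16 3 31 20 9 26 27 21 14 2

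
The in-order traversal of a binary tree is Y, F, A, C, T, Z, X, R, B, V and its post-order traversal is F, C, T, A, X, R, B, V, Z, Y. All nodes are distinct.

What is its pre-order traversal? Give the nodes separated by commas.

Y, Z, A, F, T, C, V, B, R, X

The last element of post-order is the root; it splits in-order into left and right subtrees.
Root Y: left subtree has 0 nodes { }, right has 9 {F, A, C, T, Z, X, R, B, V}.
  Root Z: left subtree has 4 nodes {F, A, C, T}, right has 4 {X, R, B, V}.
    Root A: left subtree has 1 node {F}, right has 2 {C, T}.
      Root T: left subtree has 1 node {C}, right has 0 { }.
    Root V: left subtree has 3 nodes {X, R, B}, right has 0 { }.
      Root B: left subtree has 2 nodes {X, R}, right has 0 { }.
        Root R: left subtree has 1 node {X}, right has 0 { }.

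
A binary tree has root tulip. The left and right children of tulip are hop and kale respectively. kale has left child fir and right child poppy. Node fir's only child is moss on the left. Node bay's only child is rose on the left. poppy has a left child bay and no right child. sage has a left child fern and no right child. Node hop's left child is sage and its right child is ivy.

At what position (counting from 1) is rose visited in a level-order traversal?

11

Level-order visits nodes level by level from the root, left to right within each level.
Level 0: tulip
Level 1: hop, kale
Level 2: sage, ivy, fir, poppy
Level 3: fern, moss, bay
Level 4: rose
Full level-order sequence: tulip, hop, kale, sage, ivy, fir, poppy, fern, moss, bay, rose.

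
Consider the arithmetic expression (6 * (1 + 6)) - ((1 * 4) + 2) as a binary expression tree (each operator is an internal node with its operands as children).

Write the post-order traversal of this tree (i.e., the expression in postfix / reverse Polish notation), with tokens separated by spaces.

Post-order on an expression tree gives postfix notation: for each operator, emit left operand, right operand, then the operator.

6 1 6 + * 1 4 * 2 + -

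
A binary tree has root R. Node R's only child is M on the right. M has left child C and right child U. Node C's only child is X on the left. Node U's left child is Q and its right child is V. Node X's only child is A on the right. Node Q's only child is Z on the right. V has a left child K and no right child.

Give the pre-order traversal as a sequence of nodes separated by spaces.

R M C X A U Q Z V K

Pre-order visits the node, then its left subtree, then its right subtree.
Visit R.
At R: no left child.
At R: go right to M.
  Visit M.
  At M: go left to C.
    Visit C.
    At C: go left to X.
      Visit X.
      At X: no left child.
      At X: go right to A.
        A is a leaf — visit A.
    At C: no right child.
  At M: go right to U.
    Visit U.
    At U: go left to Q.
      Visit Q.
      At Q: no left child.
      At Q: go right to Z.
        Z is a leaf — visit Z.
    At U: go right to V.
      Visit V.
      At V: go left to K.
        K is a leaf — visit K.
      At V: no right child.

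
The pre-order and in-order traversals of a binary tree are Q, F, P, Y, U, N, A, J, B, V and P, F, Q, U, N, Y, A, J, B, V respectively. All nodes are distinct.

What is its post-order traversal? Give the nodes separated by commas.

P, F, N, U, V, B, J, A, Y, Q

The first element of pre-order is the root; it splits in-order into left and right subtrees.
Root Q: left subtree has 2 nodes {P, F}, right has 7 {U, N, Y, A, J, B, V}.
  Root F: left subtree has 1 node {P}, right has 0 { }.
  Root Y: left subtree has 2 nodes {U, N}, right has 4 {A, J, B, V}.
    Root U: left subtree has 0 nodes { }, right has 1 {N}.
    Root A: left subtree has 0 nodes { }, right has 3 {J, B, V}.
      Root J: left subtree has 0 nodes { }, right has 2 {B, V}.
        Root B: left subtree has 0 nodes { }, right has 1 {V}.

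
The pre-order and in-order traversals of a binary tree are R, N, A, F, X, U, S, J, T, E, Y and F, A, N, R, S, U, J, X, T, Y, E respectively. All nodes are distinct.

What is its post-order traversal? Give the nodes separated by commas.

F, A, N, S, J, U, Y, E, T, X, R

The first element of pre-order is the root; it splits in-order into left and right subtrees.
Root R: left subtree has 3 nodes {F, A, N}, right has 7 {S, U, J, X, T, Y, E}.
  Root N: left subtree has 2 nodes {F, A}, right has 0 { }.
    Root A: left subtree has 1 node {F}, right has 0 { }.
  Root X: left subtree has 3 nodes {S, U, J}, right has 3 {T, Y, E}.
    Root U: left subtree has 1 node {S}, right has 1 {J}.
    Root T: left subtree has 0 nodes { }, right has 2 {Y, E}.
      Root E: left subtree has 1 node {Y}, right has 0 { }.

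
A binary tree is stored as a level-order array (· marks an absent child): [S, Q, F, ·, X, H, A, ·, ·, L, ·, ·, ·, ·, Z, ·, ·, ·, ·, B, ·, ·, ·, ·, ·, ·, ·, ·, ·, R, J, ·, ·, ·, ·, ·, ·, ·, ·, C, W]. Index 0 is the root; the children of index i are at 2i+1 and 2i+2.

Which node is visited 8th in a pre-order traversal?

Pre-order visits the node, then its left subtree, then its right subtree.
Visit S.
At S: go left to Q.
  Visit Q.
  At Q: no left child.
  At Q: go right to X.
    Visit X.
    At X: go left to L.
      Visit L.
      At L: go left to B.
        Visit B.
        At B: go left to C.
          C is a leaf — visit C.
        At B: go right to W.
          W is a leaf — visit W.
      At L: no right child.
    At X: no right child.
At S: go right to F.
  Visit F.
  At F: go left to H.
    H is a leaf — visit H.
  At F: go right to A.
    Visit A.
    At A: no left child.
    At A: go right to Z.
      Visit Z.
      At Z: go left to R.
        R is a leaf — visit R.
      At Z: go right to J.
        J is a leaf — visit J.
Full pre-order sequence: S, Q, X, L, B, C, W, F, H, A, Z, R, J.

F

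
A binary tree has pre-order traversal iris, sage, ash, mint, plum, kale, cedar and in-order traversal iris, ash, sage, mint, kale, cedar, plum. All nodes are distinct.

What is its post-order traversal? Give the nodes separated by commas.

ash, cedar, kale, plum, mint, sage, iris

The first element of pre-order is the root; it splits in-order into left and right subtrees.
Root iris: left subtree has 0 nodes { }, right has 6 {ash, sage, mint, kale, cedar, plum}.
  Root sage: left subtree has 1 node {ash}, right has 4 {mint, kale, cedar, plum}.
    Root mint: left subtree has 0 nodes { }, right has 3 {kale, cedar, plum}.
      Root plum: left subtree has 2 nodes {kale, cedar}, right has 0 { }.
        Root kale: left subtree has 0 nodes { }, right has 1 {cedar}.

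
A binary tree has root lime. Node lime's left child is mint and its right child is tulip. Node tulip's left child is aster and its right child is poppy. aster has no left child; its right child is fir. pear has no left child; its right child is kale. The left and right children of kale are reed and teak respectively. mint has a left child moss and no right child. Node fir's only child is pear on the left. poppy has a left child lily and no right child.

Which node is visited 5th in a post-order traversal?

Post-order visits the left subtree, then the right subtree, then the node.
At lime: go left to mint.
  At mint: go left to moss.
    moss is a leaf — visit moss.
  At mint: no right child.
  Visit mint.
At lime: go right to tulip.
  At tulip: go left to aster.
    At aster: no left child.
    At aster: go right to fir.
      At fir: go left to pear.
        At pear: no left child.
        At pear: go right to kale.
          At kale: go left to reed.
            reed is a leaf — visit reed.
          At kale: go right to teak.
            teak is a leaf — visit teak.
          Visit kale.
        Visit pear.
      At fir: no right child.
      Visit fir.
    Visit aster.
  At tulip: go right to poppy.
    At poppy: go left to lily.
      lily is a leaf — visit lily.
    At poppy: no right child.
    Visit poppy.
  Visit tulip.
Visit lime.
Full post-order sequence: moss, mint, reed, teak, kale, pear, fir, aster, lily, poppy, tulip, lime.

kale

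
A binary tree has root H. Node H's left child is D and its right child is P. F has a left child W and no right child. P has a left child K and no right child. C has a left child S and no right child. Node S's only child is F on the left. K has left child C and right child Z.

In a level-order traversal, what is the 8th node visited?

Level-order visits nodes level by level from the root, left to right within each level.
Level 0: H
Level 1: D, P
Level 2: K
Level 3: C, Z
Level 4: S
Level 5: F
Level 6: W
Full level-order sequence: H, D, P, K, C, Z, S, F, W.

F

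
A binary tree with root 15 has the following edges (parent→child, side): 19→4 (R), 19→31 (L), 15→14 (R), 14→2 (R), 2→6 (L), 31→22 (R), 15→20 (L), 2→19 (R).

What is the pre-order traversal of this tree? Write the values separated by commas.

Pre-order visits the node, then its left subtree, then its right subtree.
Visit 15.
At 15: go left to 20.
  20 is a leaf — visit 20.
At 15: go right to 14.
  Visit 14.
  At 14: no left child.
  At 14: go right to 2.
    Visit 2.
    At 2: go left to 6.
      6 is a leaf — visit 6.
    At 2: go right to 19.
      Visit 19.
      At 19: go left to 31.
        Visit 31.
        At 31: no left child.
        At 31: go right to 22.
          22 is a leaf — visit 22.
      At 19: go right to 4.
        4 is a leaf — visit 4.

15, 20, 14, 2, 6, 19, 31, 22, 4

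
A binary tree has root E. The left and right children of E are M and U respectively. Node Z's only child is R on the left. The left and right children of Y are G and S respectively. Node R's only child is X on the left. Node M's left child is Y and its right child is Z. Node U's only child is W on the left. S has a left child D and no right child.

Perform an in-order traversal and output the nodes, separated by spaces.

In-order visits the left subtree, then the node, then the right subtree.
At E: go left to M.
  At M: go left to Y.
    At Y: go left to G.
      G is a leaf — visit G.
    Visit Y.
    At Y: go right to S.
      At S: go left to D.
        D is a leaf — visit D.
      Visit S.
      At S: no right child.
  Visit M.
  At M: go right to Z.
    At Z: go left to R.
      At R: go left to X.
        X is a leaf — visit X.
      Visit R.
      At R: no right child.
    Visit Z.
    At Z: no right child.
Visit E.
At E: go right to U.
  At U: go left to W.
    W is a leaf — visit W.
  Visit U.
  At U: no right child.

G Y D S M X R Z E W U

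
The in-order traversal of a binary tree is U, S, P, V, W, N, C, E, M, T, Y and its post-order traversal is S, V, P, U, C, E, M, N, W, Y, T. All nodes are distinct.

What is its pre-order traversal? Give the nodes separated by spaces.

The last element of post-order is the root; it splits in-order into left and right subtrees.
Root T: left subtree has 9 nodes {U, S, P, V, W, N, C, E, M}, right has 1 {Y}.
  Root W: left subtree has 4 nodes {U, S, P, V}, right has 4 {N, C, E, M}.
    Root U: left subtree has 0 nodes { }, right has 3 {S, P, V}.
      Root P: left subtree has 1 node {S}, right has 1 {V}.
    Root N: left subtree has 0 nodes { }, right has 3 {C, E, M}.
      Root M: left subtree has 2 nodes {C, E}, right has 0 { }.
        Root E: left subtree has 1 node {C}, right has 0 { }.

T W U P S V N M E C Y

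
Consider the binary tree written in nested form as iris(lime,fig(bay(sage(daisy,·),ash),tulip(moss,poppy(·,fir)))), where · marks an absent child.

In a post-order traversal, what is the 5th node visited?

bay

Post-order visits the left subtree, then the right subtree, then the node.
At iris: go left to lime.
  lime is a leaf — visit lime.
At iris: go right to fig.
  At fig: go left to bay.
    At bay: go left to sage.
      At sage: go left to daisy.
        daisy is a leaf — visit daisy.
      At sage: no right child.
      Visit sage.
    At bay: go right to ash.
      ash is a leaf — visit ash.
    Visit bay.
  At fig: go right to tulip.
    At tulip: go left to moss.
      moss is a leaf — visit moss.
    At tulip: go right to poppy.
      At poppy: no left child.
      At poppy: go right to fir.
        fir is a leaf — visit fir.
      Visit poppy.
    Visit tulip.
  Visit fig.
Visit iris.
Full post-order sequence: lime, daisy, sage, ash, bay, moss, fir, poppy, tulip, fig, iris.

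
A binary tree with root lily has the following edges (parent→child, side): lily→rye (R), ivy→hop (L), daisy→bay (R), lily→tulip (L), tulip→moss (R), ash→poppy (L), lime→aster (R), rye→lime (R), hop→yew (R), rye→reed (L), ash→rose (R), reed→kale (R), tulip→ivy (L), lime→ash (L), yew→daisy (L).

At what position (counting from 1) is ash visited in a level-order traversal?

10

Level-order visits nodes level by level from the root, left to right within each level.
Level 0: lily
Level 1: tulip, rye
Level 2: ivy, moss, reed, lime
Level 3: hop, kale, ash, aster
Level 4: yew, poppy, rose
Level 5: daisy
Level 6: bay
Full level-order sequence: lily, tulip, rye, ivy, moss, reed, lime, hop, kale, ash, aster, yew, poppy, rose, daisy, bay.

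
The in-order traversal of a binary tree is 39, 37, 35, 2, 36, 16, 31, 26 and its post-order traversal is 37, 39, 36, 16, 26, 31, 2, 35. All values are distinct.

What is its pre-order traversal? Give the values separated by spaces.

35 39 37 2 31 16 36 26

The last element of post-order is the root; it splits in-order into left and right subtrees.
Root 35: left subtree has 2 nodes {39, 37}, right has 5 {2, 36, 16, 31, 26}.
  Root 39: left subtree has 0 nodes { }, right has 1 {37}.
  Root 2: left subtree has 0 nodes { }, right has 4 {36, 16, 31, 26}.
    Root 31: left subtree has 2 nodes {36, 16}, right has 1 {26}.
      Root 16: left subtree has 1 node {36}, right has 0 { }.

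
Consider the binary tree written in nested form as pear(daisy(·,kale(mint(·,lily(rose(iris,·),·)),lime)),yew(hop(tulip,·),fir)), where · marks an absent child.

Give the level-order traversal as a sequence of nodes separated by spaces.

Level-order visits nodes level by level from the root, left to right within each level.
Level 0: pear
Level 1: daisy, yew
Level 2: kale, hop, fir
Level 3: mint, lime, tulip
Level 4: lily
Level 5: rose
Level 6: iris

pear daisy yew kale hop fir mint lime tulip lily rose iris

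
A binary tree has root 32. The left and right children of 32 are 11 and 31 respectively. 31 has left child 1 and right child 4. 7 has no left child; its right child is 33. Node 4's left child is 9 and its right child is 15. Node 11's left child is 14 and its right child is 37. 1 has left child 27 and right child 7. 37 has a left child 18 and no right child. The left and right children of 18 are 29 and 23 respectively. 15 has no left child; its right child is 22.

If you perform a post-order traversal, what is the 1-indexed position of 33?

8

Post-order visits the left subtree, then the right subtree, then the node.
At 32: go left to 11.
  At 11: go left to 14.
    14 is a leaf — visit 14.
  At 11: go right to 37.
    At 37: go left to 18.
      At 18: go left to 29.
        29 is a leaf — visit 29.
      At 18: go right to 23.
        23 is a leaf — visit 23.
      Visit 18.
    At 37: no right child.
    Visit 37.
  Visit 11.
At 32: go right to 31.
  At 31: go left to 1.
    At 1: go left to 27.
      27 is a leaf — visit 27.
    At 1: go right to 7.
      At 7: no left child.
      At 7: go right to 33.
        33 is a leaf — visit 33.
      Visit 7.
    Visit 1.
  At 31: go right to 4.
    At 4: go left to 9.
      9 is a leaf — visit 9.
    At 4: go right to 15.
      At 15: no left child.
      At 15: go right to 22.
        22 is a leaf — visit 22.
      Visit 15.
    Visit 4.
  Visit 31.
Visit 32.
Full post-order sequence: 14, 29, 23, 18, 37, 11, 27, 33, 7, 1, 9, 22, 15, 4, 31, 32.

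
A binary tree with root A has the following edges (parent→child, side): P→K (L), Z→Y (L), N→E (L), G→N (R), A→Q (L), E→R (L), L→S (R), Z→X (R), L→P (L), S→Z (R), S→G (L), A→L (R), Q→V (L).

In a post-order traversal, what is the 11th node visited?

Post-order visits the left subtree, then the right subtree, then the node.
At A: go left to Q.
  At Q: go left to V.
    V is a leaf — visit V.
  At Q: no right child.
  Visit Q.
At A: go right to L.
  At L: go left to P.
    At P: go left to K.
      K is a leaf — visit K.
    At P: no right child.
    Visit P.
  At L: go right to S.
    At S: go left to G.
      At G: no left child.
      At G: go right to N.
        At N: go left to E.
          At E: go left to R.
            R is a leaf — visit R.
          At E: no right child.
          Visit E.
        At N: no right child.
        Visit N.
      Visit G.
    At S: go right to Z.
      At Z: go left to Y.
        Y is a leaf — visit Y.
      At Z: go right to X.
        X is a leaf — visit X.
      Visit Z.
    Visit S.
  Visit L.
Visit A.
Full post-order sequence: V, Q, K, P, R, E, N, G, Y, X, Z, S, L, A.

Z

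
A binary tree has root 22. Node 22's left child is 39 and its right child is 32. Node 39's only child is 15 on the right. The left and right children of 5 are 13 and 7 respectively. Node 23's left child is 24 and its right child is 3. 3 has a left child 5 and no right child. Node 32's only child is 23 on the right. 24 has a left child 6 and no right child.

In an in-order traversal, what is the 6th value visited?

In-order visits the left subtree, then the node, then the right subtree.
At 22: go left to 39.
  At 39: no left child.
  Visit 39.
  At 39: go right to 15.
    15 is a leaf — visit 15.
Visit 22.
At 22: go right to 32.
  At 32: no left child.
  Visit 32.
  At 32: go right to 23.
    At 23: go left to 24.
      At 24: go left to 6.
        6 is a leaf — visit 6.
      Visit 24.
      At 24: no right child.
    Visit 23.
    At 23: go right to 3.
      At 3: go left to 5.
        At 5: go left to 13.
          13 is a leaf — visit 13.
        Visit 5.
        At 5: go right to 7.
          7 is a leaf — visit 7.
      Visit 3.
      At 3: no right child.
Full in-order sequence: 39, 15, 22, 32, 6, 24, 23, 13, 5, 7, 3.

24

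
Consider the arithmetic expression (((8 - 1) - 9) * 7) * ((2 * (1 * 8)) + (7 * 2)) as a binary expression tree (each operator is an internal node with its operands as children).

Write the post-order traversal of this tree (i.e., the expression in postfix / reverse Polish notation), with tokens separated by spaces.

8 1 - 9 - 7 * 2 1 8 * * 7 2 * + *

Post-order on an expression tree gives postfix notation: for each operator, emit left operand, right operand, then the operator.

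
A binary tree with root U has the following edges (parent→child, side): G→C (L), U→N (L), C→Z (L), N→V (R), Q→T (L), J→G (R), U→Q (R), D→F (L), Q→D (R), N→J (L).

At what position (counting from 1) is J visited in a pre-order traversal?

Pre-order visits the node, then its left subtree, then its right subtree.
Visit U.
At U: go left to N.
  Visit N.
  At N: go left to J.
    Visit J.
    At J: no left child.
    At J: go right to G.
      Visit G.
      At G: go left to C.
        Visit C.
        At C: go left to Z.
          Z is a leaf — visit Z.
        At C: no right child.
      At G: no right child.
  At N: go right to V.
    V is a leaf — visit V.
At U: go right to Q.
  Visit Q.
  At Q: go left to T.
    T is a leaf — visit T.
  At Q: go right to D.
    Visit D.
    At D: go left to F.
      F is a leaf — visit F.
    At D: no right child.
Full pre-order sequence: U, N, J, G, C, Z, V, Q, T, D, F.

3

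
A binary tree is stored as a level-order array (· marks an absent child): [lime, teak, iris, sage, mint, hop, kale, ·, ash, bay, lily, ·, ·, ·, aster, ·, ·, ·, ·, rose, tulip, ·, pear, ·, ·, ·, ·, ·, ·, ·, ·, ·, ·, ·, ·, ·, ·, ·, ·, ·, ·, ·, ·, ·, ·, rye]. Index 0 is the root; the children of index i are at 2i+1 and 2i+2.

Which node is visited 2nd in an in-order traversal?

ash

In-order visits the left subtree, then the node, then the right subtree.
At lime: go left to teak.
  At teak: go left to sage.
    At sage: no left child.
    Visit sage.
    At sage: go right to ash.
      ash is a leaf — visit ash.
  Visit teak.
  At teak: go right to mint.
    At mint: go left to bay.
      At bay: go left to rose.
        rose is a leaf — visit rose.
      Visit bay.
      At bay: go right to tulip.
        tulip is a leaf — visit tulip.
    Visit mint.
    At mint: go right to lily.
      At lily: no left child.
      Visit lily.
      At lily: go right to pear.
        At pear: go left to rye.
          rye is a leaf — visit rye.
        Visit pear.
        At pear: no right child.
Visit lime.
At lime: go right to iris.
  At iris: go left to hop.
    hop is a leaf — visit hop.
  Visit iris.
  At iris: go right to kale.
    At kale: no left child.
    Visit kale.
    At kale: go right to aster.
      aster is a leaf — visit aster.
Full in-order sequence: sage, ash, teak, rose, bay, tulip, mint, lily, rye, pear, lime, hop, iris, kale, aster.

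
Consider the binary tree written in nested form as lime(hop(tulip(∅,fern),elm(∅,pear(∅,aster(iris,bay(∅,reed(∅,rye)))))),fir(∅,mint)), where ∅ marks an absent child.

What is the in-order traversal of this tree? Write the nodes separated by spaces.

tulip fern hop elm pear iris aster bay reed rye lime fir mint

In-order visits the left subtree, then the node, then the right subtree.
At lime: go left to hop.
  At hop: go left to tulip.
    At tulip: no left child.
    Visit tulip.
    At tulip: go right to fern.
      fern is a leaf — visit fern.
  Visit hop.
  At hop: go right to elm.
    At elm: no left child.
    Visit elm.
    At elm: go right to pear.
      At pear: no left child.
      Visit pear.
      At pear: go right to aster.
        At aster: go left to iris.
          iris is a leaf — visit iris.
        Visit aster.
        At aster: go right to bay.
          At bay: no left child.
          Visit bay.
          At bay: go right to reed.
            At reed: no left child.
            Visit reed.
            At reed: go right to rye.
              rye is a leaf — visit rye.
Visit lime.
At lime: go right to fir.
  At fir: no left child.
  Visit fir.
  At fir: go right to mint.
    mint is a leaf — visit mint.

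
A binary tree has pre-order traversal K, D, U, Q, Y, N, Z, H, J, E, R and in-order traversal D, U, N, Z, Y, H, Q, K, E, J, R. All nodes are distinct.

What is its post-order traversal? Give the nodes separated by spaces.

The first element of pre-order is the root; it splits in-order into left and right subtrees.
Root K: left subtree has 7 nodes {D, U, N, Z, Y, H, Q}, right has 3 {E, J, R}.
  Root D: left subtree has 0 nodes { }, right has 6 {U, N, Z, Y, H, Q}.
    Root U: left subtree has 0 nodes { }, right has 5 {N, Z, Y, H, Q}.
      Root Q: left subtree has 4 nodes {N, Z, Y, H}, right has 0 { }.
        Root Y: left subtree has 2 nodes {N, Z}, right has 1 {H}.
          Root N: left subtree has 0 nodes { }, right has 1 {Z}.
  Root J: left subtree has 1 node {E}, right has 1 {R}.

Z N H Y Q U D E R J K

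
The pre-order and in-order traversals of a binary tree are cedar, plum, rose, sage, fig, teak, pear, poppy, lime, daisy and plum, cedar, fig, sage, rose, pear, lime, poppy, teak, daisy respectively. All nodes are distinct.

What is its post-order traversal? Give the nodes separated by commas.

The first element of pre-order is the root; it splits in-order into left and right subtrees.
Root cedar: left subtree has 1 node {plum}, right has 8 {fig, sage, rose, pear, lime, poppy, teak, daisy}.
  Root rose: left subtree has 2 nodes {fig, sage}, right has 5 {pear, lime, poppy, teak, daisy}.
    Root sage: left subtree has 1 node {fig}, right has 0 { }.
    Root teak: left subtree has 3 nodes {pear, lime, poppy}, right has 1 {daisy}.
      Root pear: left subtree has 0 nodes { }, right has 2 {lime, poppy}.
        Root poppy: left subtree has 1 node {lime}, right has 0 { }.

plum, fig, sage, lime, poppy, pear, daisy, teak, rose, cedar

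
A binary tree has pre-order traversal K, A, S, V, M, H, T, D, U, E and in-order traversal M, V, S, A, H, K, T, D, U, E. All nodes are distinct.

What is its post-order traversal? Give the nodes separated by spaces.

M V S H A E U D T K

The first element of pre-order is the root; it splits in-order into left and right subtrees.
Root K: left subtree has 5 nodes {M, V, S, A, H}, right has 4 {T, D, U, E}.
  Root A: left subtree has 3 nodes {M, V, S}, right has 1 {H}.
    Root S: left subtree has 2 nodes {M, V}, right has 0 { }.
      Root V: left subtree has 1 node {M}, right has 0 { }.
  Root T: left subtree has 0 nodes { }, right has 3 {D, U, E}.
    Root D: left subtree has 0 nodes { }, right has 2 {U, E}.
      Root U: left subtree has 0 nodes { }, right has 1 {E}.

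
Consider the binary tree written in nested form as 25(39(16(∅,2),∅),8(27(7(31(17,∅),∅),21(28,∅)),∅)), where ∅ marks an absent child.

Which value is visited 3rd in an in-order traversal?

39

In-order visits the left subtree, then the node, then the right subtree.
At 25: go left to 39.
  At 39: go left to 16.
    At 16: no left child.
    Visit 16.
    At 16: go right to 2.
      2 is a leaf — visit 2.
  Visit 39.
  At 39: no right child.
Visit 25.
At 25: go right to 8.
  At 8: go left to 27.
    At 27: go left to 7.
      At 7: go left to 31.
        At 31: go left to 17.
          17 is a leaf — visit 17.
        Visit 31.
        At 31: no right child.
      Visit 7.
      At 7: no right child.
    Visit 27.
    At 27: go right to 21.
      At 21: go left to 28.
        28 is a leaf — visit 28.
      Visit 21.
      At 21: no right child.
  Visit 8.
  At 8: no right child.
Full in-order sequence: 16, 2, 39, 25, 17, 31, 7, 27, 28, 21, 8.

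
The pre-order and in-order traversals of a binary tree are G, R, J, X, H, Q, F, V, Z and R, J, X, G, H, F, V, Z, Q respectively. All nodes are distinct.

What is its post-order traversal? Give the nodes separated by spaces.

The first element of pre-order is the root; it splits in-order into left and right subtrees.
Root G: left subtree has 3 nodes {R, J, X}, right has 5 {H, F, V, Z, Q}.
  Root R: left subtree has 0 nodes { }, right has 2 {J, X}.
    Root J: left subtree has 0 nodes { }, right has 1 {X}.
  Root H: left subtree has 0 nodes { }, right has 4 {F, V, Z, Q}.
    Root Q: left subtree has 3 nodes {F, V, Z}, right has 0 { }.
      Root F: left subtree has 0 nodes { }, right has 2 {V, Z}.
        Root V: left subtree has 0 nodes { }, right has 1 {Z}.

X J R Z V F Q H G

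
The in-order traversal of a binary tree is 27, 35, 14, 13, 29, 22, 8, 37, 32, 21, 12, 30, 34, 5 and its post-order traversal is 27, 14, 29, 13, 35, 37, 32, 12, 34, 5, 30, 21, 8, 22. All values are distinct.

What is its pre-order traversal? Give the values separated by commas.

22, 35, 27, 13, 14, 29, 8, 21, 32, 37, 30, 12, 5, 34

The last element of post-order is the root; it splits in-order into left and right subtrees.
Root 22: left subtree has 5 nodes {27, 35, 14, 13, 29}, right has 8 {8, 37, 32, 21, 12, 30, 34, 5}.
  Root 35: left subtree has 1 node {27}, right has 3 {14, 13, 29}.
    Root 13: left subtree has 1 node {14}, right has 1 {29}.
  Root 8: left subtree has 0 nodes { }, right has 7 {37, 32, 21, 12, 30, 34, 5}.
    Root 21: left subtree has 2 nodes {37, 32}, right has 4 {12, 30, 34, 5}.
      Root 32: left subtree has 1 node {37}, right has 0 { }.
      Root 30: left subtree has 1 node {12}, right has 2 {34, 5}.
        Root 5: left subtree has 1 node {34}, right has 0 { }.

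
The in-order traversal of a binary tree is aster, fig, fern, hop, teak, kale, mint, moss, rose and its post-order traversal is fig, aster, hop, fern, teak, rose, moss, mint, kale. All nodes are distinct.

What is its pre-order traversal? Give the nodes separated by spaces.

The last element of post-order is the root; it splits in-order into left and right subtrees.
Root kale: left subtree has 5 nodes {aster, fig, fern, hop, teak}, right has 3 {mint, moss, rose}.
  Root teak: left subtree has 4 nodes {aster, fig, fern, hop}, right has 0 { }.
    Root fern: left subtree has 2 nodes {aster, fig}, right has 1 {hop}.
      Root aster: left subtree has 0 nodes { }, right has 1 {fig}.
  Root mint: left subtree has 0 nodes { }, right has 2 {moss, rose}.
    Root moss: left subtree has 0 nodes { }, right has 1 {rose}.

kale teak fern aster fig hop mint moss rose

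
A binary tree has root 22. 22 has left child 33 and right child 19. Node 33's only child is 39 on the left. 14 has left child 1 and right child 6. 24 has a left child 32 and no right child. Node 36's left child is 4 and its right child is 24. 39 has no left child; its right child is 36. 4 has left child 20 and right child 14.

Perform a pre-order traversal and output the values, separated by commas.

22, 33, 39, 36, 4, 20, 14, 1, 6, 24, 32, 19

Pre-order visits the node, then its left subtree, then its right subtree.
Visit 22.
At 22: go left to 33.
  Visit 33.
  At 33: go left to 39.
    Visit 39.
    At 39: no left child.
    At 39: go right to 36.
      Visit 36.
      At 36: go left to 4.
        Visit 4.
        At 4: go left to 20.
          20 is a leaf — visit 20.
        At 4: go right to 14.
          Visit 14.
          At 14: go left to 1.
            1 is a leaf — visit 1.
          At 14: go right to 6.
            6 is a leaf — visit 6.
      At 36: go right to 24.
        Visit 24.
        At 24: go left to 32.
          32 is a leaf — visit 32.
        At 24: no right child.
  At 33: no right child.
At 22: go right to 19.
  19 is a leaf — visit 19.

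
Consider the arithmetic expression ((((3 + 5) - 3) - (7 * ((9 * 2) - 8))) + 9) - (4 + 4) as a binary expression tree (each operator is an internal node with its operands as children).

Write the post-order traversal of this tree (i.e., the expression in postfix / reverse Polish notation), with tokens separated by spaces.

Post-order on an expression tree gives postfix notation: for each operator, emit left operand, right operand, then the operator.

3 5 + 3 - 7 9 2 * 8 - * - 9 + 4 4 + -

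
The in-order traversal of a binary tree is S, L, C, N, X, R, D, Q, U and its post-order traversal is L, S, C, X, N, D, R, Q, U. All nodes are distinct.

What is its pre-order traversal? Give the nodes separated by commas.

The last element of post-order is the root; it splits in-order into left and right subtrees.
Root U: left subtree has 8 nodes {S, L, C, N, X, R, D, Q}, right has 0 { }.
  Root Q: left subtree has 7 nodes {S, L, C, N, X, R, D}, right has 0 { }.
    Root R: left subtree has 5 nodes {S, L, C, N, X}, right has 1 {D}.
      Root N: left subtree has 3 nodes {S, L, C}, right has 1 {X}.
        Root C: left subtree has 2 nodes {S, L}, right has 0 { }.
          Root S: left subtree has 0 nodes { }, right has 1 {L}.

U, Q, R, N, C, S, L, X, D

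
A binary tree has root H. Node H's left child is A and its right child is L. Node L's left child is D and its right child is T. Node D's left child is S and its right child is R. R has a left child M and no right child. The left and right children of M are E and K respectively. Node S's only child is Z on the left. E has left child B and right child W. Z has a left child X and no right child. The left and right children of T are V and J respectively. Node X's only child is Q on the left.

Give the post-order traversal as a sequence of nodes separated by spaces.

Post-order visits the left subtree, then the right subtree, then the node.
At H: go left to A.
  A is a leaf — visit A.
At H: go right to L.
  At L: go left to D.
    At D: go left to S.
      At S: go left to Z.
        At Z: go left to X.
          At X: go left to Q.
            Q is a leaf — visit Q.
          At X: no right child.
          Visit X.
        At Z: no right child.
        Visit Z.
      At S: no right child.
      Visit S.
    At D: go right to R.
      At R: go left to M.
        At M: go left to E.
          At E: go left to B.
            B is a leaf — visit B.
          At E: go right to W.
            W is a leaf — visit W.
          Visit E.
        At M: go right to K.
          K is a leaf — visit K.
        Visit M.
      At R: no right child.
      Visit R.
    Visit D.
  At L: go right to T.
    At T: go left to V.
      V is a leaf — visit V.
    At T: go right to J.
      J is a leaf — visit J.
    Visit T.
  Visit L.
Visit H.

A Q X Z S B W E K M R D V J T L H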